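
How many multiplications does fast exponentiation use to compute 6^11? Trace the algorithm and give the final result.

Computing 6^11 by squaring (build up from 6^1; each line after the first costs one multiplication):

6^1 = 6
6^2 = (6^1)^2 = 6^2 = 36
6^4 = (6^2)^2 = 36^2 = 1296
6^5 = 6 * 6^4 = 6 * 1296 = 7776
6^10 = (6^5)^2 = 7776^2 = 60466176
6^11 = 6 * 6^10 = 6 * 60466176 = 362797056

Result: 362797056
Multiplications needed: 5 (5 lines after 6^1)

6^11 = 362797056. Using exponentiation by squaring, this requires 5 multiplications. The key idea: if the exponent is even, square the half-power; if odd, multiply by the base once.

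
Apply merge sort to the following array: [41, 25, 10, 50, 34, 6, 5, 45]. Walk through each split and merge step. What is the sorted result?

Merge sort trace:

Split: [41, 25, 10, 50, 34, 6, 5, 45] -> [41, 25, 10, 50] and [34, 6, 5, 45]
  Split: [41, 25, 10, 50] -> [41, 25] and [10, 50]
    Split: [41, 25] -> [41] and [25]
    Merge: [41] + [25] -> [25, 41]
    Split: [10, 50] -> [10] and [50]
    Merge: [10] + [50] -> [10, 50]
  Merge: [25, 41] + [10, 50] -> [10, 25, 41, 50]
  Split: [34, 6, 5, 45] -> [34, 6] and [5, 45]
    Split: [34, 6] -> [34] and [6]
    Merge: [34] + [6] -> [6, 34]
    Split: [5, 45] -> [5] and [45]
    Merge: [5] + [45] -> [5, 45]
  Merge: [6, 34] + [5, 45] -> [5, 6, 34, 45]
Merge: [10, 25, 41, 50] + [5, 6, 34, 45] -> [5, 6, 10, 25, 34, 41, 45, 50]

Final sorted array: [5, 6, 10, 25, 34, 41, 45, 50]

The merge sort proceeds by recursively splitting the array and merging sorted halves.
After all merges, the sorted array is [5, 6, 10, 25, 34, 41, 45, 50].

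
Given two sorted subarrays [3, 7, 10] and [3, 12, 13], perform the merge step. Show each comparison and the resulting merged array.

Merging process:

Compare 3 vs 3: take 3 from left. Merged: [3]
Compare 7 vs 3: take 3 from right. Merged: [3, 3]
Compare 7 vs 12: take 7 from left. Merged: [3, 3, 7]
Compare 10 vs 12: take 10 from left. Merged: [3, 3, 7, 10]
Append remaining from right: [12, 13]. Merged: [3, 3, 7, 10, 12, 13]

Final merged array: [3, 3, 7, 10, 12, 13]
Total comparisons: 4

The merged array is [3, 3, 7, 10, 12, 13], requiring 4 comparisons. The merge step runs in O(n) time where n is the total number of elements.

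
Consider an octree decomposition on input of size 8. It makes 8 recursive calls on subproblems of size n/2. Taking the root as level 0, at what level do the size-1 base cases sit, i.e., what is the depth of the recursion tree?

For divide and conquer with division factor 2:

Problem sizes at each level:
Level 0: 8
Level 1: 4
Level 2: 2
Level 3: 1

The root is level 0 and the size-1 base case is level 3 (the tree spans levels 0 through 3, i.e. 4 levels counting the root), so the depth is the number of divisions: log_2(8) = 3

The recursion tree depth is log_2(8) = 3. At each level, the problem size is divided by 2, so it takes 3 divisions to reduce to a base case of size 1. The algorithm makes 8 recursive calls at each level.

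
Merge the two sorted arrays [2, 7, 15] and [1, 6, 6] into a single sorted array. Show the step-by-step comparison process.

Merging process:

Compare 2 vs 1: take 1 from right. Merged: [1]
Compare 2 vs 6: take 2 from left. Merged: [1, 2]
Compare 7 vs 6: take 6 from right. Merged: [1, 2, 6]
Compare 7 vs 6: take 6 from right. Merged: [1, 2, 6, 6]
Append remaining from left: [7, 15]. Merged: [1, 2, 6, 6, 7, 15]

Final merged array: [1, 2, 6, 6, 7, 15]
Total comparisons: 4

The merged array is [1, 2, 6, 6, 7, 15], requiring 4 comparisons. The merge step runs in O(n) time where n is the total number of elements.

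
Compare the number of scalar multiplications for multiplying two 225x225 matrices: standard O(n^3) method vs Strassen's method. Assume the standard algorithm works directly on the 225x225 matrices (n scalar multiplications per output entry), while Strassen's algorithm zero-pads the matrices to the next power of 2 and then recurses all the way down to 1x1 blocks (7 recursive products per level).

Matrix multiplication for 225x225 matrices:

Strassen's algorithm requires power-of-2 dimensions. Pad 225x225 to 256x256 (next power of 2).

Standard algorithm: 225^3 = 11390625 multiplications
Strassen's algorithm: 7^(log2(256)) = 7^8 = 5764801 multiplications
Savings: 11390625 - 5764801 = 5625824 multiplications

Standard: 11390625 multiplications (225^3). Strassen: 5764801 multiplications (7^8, after padding to 256x256). Strassen reduces 8 recursive multiplications to 7 at each level.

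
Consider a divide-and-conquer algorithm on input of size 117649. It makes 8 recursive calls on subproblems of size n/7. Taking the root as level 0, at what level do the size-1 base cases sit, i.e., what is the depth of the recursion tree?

For divide and conquer with division factor 7:

Problem sizes at each level:
Level 0: 117649
Level 1: 16807
Level 2: 2401
Level 3: 343
Level 4: 49
Level 5: 7
Level 6: 1

The root is level 0 and the size-1 base case is level 6 (the tree spans levels 0 through 6, i.e. 7 levels counting the root), so the depth is the number of divisions: log_7(117649) = 6

The recursion tree depth is log_7(117649) = 6. At each level, the problem size is divided by 7, so it takes 6 divisions to reduce to a base case of size 1. The algorithm makes 8 recursive calls at each level.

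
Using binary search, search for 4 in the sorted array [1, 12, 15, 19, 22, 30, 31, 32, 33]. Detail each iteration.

Binary search for 4 in [1, 12, 15, 19, 22, 30, 31, 32, 33]:

lo=0, hi=8, mid=4, arr[mid]=22 -> 22 > 4, search left half
lo=0, hi=3, mid=1, arr[mid]=12 -> 12 > 4, search left half
lo=0, hi=0, mid=0, arr[mid]=1 -> 1 < 4, search right half
lo=1 > hi=0, target 4 not found

Binary search determines that 4 is not in the array after 3 comparisons. The search space was exhausted without finding the target.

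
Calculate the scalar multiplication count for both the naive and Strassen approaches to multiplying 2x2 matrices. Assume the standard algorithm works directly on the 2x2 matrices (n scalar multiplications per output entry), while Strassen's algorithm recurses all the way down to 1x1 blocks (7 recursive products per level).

Matrix multiplication for 2x2 matrices:

Standard algorithm: 2^3 = 8 multiplications
Strassen's algorithm: 7^(log2(2)) = 7^1 = 7 multiplications
Savings: 8 - 7 = 1 multiplications

Standard: 8 multiplications (2^3). Strassen: 7 multiplications (7^1). Strassen reduces 8 recursive multiplications to 7 at each level.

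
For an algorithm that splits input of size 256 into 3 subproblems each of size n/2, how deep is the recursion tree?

For divide and conquer with division factor 2:

Problem sizes at each level:
Level 0: 256
Level 1: 128
Level 2: 64
Level 3: 32
Level 4: 16
Level 5: 8
Level 6: 4
Level 7: 2
Level 8: 1

The root is level 0 and the size-1 base case is level 8 (the tree spans levels 0 through 8, i.e. 9 levels counting the root), so the depth is the number of divisions: log_2(256) = 8

The recursion tree depth is log_2(256) = 8. At each level, the problem size is divided by 2, so it takes 8 divisions to reduce to a base case of size 1. The algorithm makes 3 recursive calls at each level.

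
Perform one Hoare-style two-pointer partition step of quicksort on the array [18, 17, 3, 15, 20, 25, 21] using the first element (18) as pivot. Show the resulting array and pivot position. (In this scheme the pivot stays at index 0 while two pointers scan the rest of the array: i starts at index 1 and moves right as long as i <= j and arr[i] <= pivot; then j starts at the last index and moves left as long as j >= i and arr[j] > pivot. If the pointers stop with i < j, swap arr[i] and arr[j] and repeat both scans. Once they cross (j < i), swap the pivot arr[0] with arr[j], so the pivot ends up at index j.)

Hoare-style two-pointer partition with pivot = 18:

Initial array: [18, 17, 3, 15, 20, 25, 21]

Pointers start at i = 1, j = 6.
i ends at 4, j ends at 3: the pointers have crossed (j < i), so scanning stops.

Swap pivot arr[0] with arr[3] to place pivot at position 3: [15, 17, 3, 18, 20, 25, 21]
Pivot position: 3

After partitioning with pivot 18, the array becomes [15, 17, 3, 18, 20, 25, 21]. The pivot is placed at index 3. All elements to the left of the pivot are <= 18, and all elements to the right are > 18.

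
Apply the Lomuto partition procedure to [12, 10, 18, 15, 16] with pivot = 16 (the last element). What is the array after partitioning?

Lomuto partition with pivot = 16:

Initial array: [12, 10, 18, 15, 16]

arr[0]=12 <= 16: swap with position 0, array becomes [12, 10, 18, 15, 16]
arr[1]=10 <= 16: swap with position 1, array becomes [12, 10, 18, 15, 16]
arr[2]=18 > 16: no swap
arr[3]=15 <= 16: swap with position 2, array becomes [12, 10, 15, 18, 16]

Place pivot at position 3: [12, 10, 15, 16, 18]
Pivot position: 3

After partitioning with pivot 16, the array becomes [12, 10, 15, 16, 18]. The pivot is placed at index 3. All elements to the left of the pivot are <= 16, and all elements to the right are > 16.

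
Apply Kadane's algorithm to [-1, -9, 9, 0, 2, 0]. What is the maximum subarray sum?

Using Kadane's algorithm on [-1, -9, 9, 0, 2, 0]:

Scanning through the array:
Position 1 (value -9): max_ending_here = -9, max_so_far = -1
Position 2 (value 9): max_ending_here = 9, max_so_far = 9
Position 3 (value 0): max_ending_here = 9, max_so_far = 9
Position 4 (value 2): max_ending_here = 11, max_so_far = 11
Position 5 (value 0): max_ending_here = 11, max_so_far = 11

Maximum subarray: [9, 0, 2]
Maximum sum: 11

The maximum subarray is [9, 0, 2] with sum 11. This subarray runs from index 2 to index 4.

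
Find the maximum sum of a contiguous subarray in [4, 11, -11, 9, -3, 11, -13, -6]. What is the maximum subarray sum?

Using Kadane's algorithm on [4, 11, -11, 9, -3, 11, -13, -6]:

Scanning through the array:
Position 1 (value 11): max_ending_here = 15, max_so_far = 15
Position 2 (value -11): max_ending_here = 4, max_so_far = 15
Position 3 (value 9): max_ending_here = 13, max_so_far = 15
Position 4 (value -3): max_ending_here = 10, max_so_far = 15
Position 5 (value 11): max_ending_here = 21, max_so_far = 21
Position 6 (value -13): max_ending_here = 8, max_so_far = 21
Position 7 (value -6): max_ending_here = 2, max_so_far = 21

Maximum subarray: [4, 11, -11, 9, -3, 11]
Maximum sum: 21

The maximum subarray is [4, 11, -11, 9, -3, 11] with sum 21. This subarray runs from index 0 to index 5.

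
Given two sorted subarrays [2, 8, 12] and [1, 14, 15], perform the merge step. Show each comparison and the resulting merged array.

Merging process:

Compare 2 vs 1: take 1 from right. Merged: [1]
Compare 2 vs 14: take 2 from left. Merged: [1, 2]
Compare 8 vs 14: take 8 from left. Merged: [1, 2, 8]
Compare 12 vs 14: take 12 from left. Merged: [1, 2, 8, 12]
Append remaining from right: [14, 15]. Merged: [1, 2, 8, 12, 14, 15]

Final merged array: [1, 2, 8, 12, 14, 15]
Total comparisons: 4

The merged array is [1, 2, 8, 12, 14, 15], requiring 4 comparisons. The merge step runs in O(n) time where n is the total number of elements.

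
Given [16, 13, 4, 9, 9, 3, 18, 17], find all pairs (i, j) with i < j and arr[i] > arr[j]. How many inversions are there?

Finding inversions in [16, 13, 4, 9, 9, 3, 18, 17]:

(0, 1): arr[0]=16 > arr[1]=13
(0, 2): arr[0]=16 > arr[2]=4
(0, 3): arr[0]=16 > arr[3]=9
(0, 4): arr[0]=16 > arr[4]=9
(0, 5): arr[0]=16 > arr[5]=3
(1, 2): arr[1]=13 > arr[2]=4
(1, 3): arr[1]=13 > arr[3]=9
(1, 4): arr[1]=13 > arr[4]=9
(1, 5): arr[1]=13 > arr[5]=3
(2, 5): arr[2]=4 > arr[5]=3
(3, 5): arr[3]=9 > arr[5]=3
(4, 5): arr[4]=9 > arr[5]=3
(6, 7): arr[6]=18 > arr[7]=17

Total inversions: 13

The array has 13 inversion(s): (0,1), (0,2), (0,3), (0,4), (0,5), (1,2), (1,3), (1,4), (1,5), (2,5), (3,5), (4,5), (6,7). Each pair (i,j) satisfies i < j and arr[i] > arr[j].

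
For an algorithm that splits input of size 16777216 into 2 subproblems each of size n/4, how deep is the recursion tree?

For divide and conquer with division factor 4:

Problem sizes at each level:
Level 0: 16777216
Level 1: 4194304
Level 2: 1048576
Level 3: 262144
Level 4: 65536
Level 5: 16384
Level 6: 4096
Level 7: 1024
Level 8: 256
Level 9: 64
Level 10: 16
Level 11: 4
Level 12: 1

The root is level 0 and the size-1 base case is level 12 (the tree spans levels 0 through 12, i.e. 13 levels counting the root), so the depth is the number of divisions: log_4(16777216) = 12

The recursion tree depth is log_4(16777216) = 12. At each level, the problem size is divided by 4, so it takes 12 divisions to reduce to a base case of size 1. The algorithm makes 2 recursive calls at each level.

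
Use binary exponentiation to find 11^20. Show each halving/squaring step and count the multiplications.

Computing 11^20 by squaring (build up from 11^1; each line after the first costs one multiplication):

11^1 = 11
11^2 = (11^1)^2 = 11^2 = 121
11^4 = (11^2)^2 = 121^2 = 14641
11^5 = 11 * 11^4 = 11 * 14641 = 161051
11^10 = (11^5)^2 = 161051^2 = 25937424601
11^20 = (11^10)^2 = 25937424601^2 = 672749994932560009201

Result: 672749994932560009201
Multiplications needed: 5 (5 lines after 11^1)

11^20 = 672749994932560009201. Using exponentiation by squaring, this requires 5 multiplications. The key idea: if the exponent is even, square the half-power; if odd, multiply by the base once.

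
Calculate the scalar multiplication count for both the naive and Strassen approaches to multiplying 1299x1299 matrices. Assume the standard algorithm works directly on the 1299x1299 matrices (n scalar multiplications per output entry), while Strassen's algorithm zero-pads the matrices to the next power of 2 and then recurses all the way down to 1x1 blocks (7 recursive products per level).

Matrix multiplication for 1299x1299 matrices:

Strassen's algorithm requires power-of-2 dimensions. Pad 1299x1299 to 2048x2048 (next power of 2).

Standard algorithm: 1299^3 = 2191933899 multiplications
Strassen's algorithm: 7^(log2(2048)) = 7^11 = 1977326743 multiplications
Savings: 2191933899 - 1977326743 = 214607156 multiplications

Standard: 2191933899 multiplications (1299^3). Strassen: 1977326743 multiplications (7^11, after padding to 2048x2048). Strassen reduces 8 recursive multiplications to 7 at each level.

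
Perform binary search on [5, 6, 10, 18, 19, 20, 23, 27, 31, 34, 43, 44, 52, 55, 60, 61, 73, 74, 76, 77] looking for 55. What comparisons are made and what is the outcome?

Binary search for 55 in [5, 6, 10, 18, 19, 20, 23, 27, 31, 34, 43, 44, 52, 55, 60, 61, 73, 74, 76, 77]:

lo=0, hi=19, mid=9, arr[mid]=34 -> 34 < 55, search right half
lo=10, hi=19, mid=14, arr[mid]=60 -> 60 > 55, search left half
lo=10, hi=13, mid=11, arr[mid]=44 -> 44 < 55, search right half
lo=12, hi=13, mid=12, arr[mid]=52 -> 52 < 55, search right half
lo=13, hi=13, mid=13, arr[mid]=55 -> Found target at index 13!

Binary search finds 55 at index 13 after 5 comparisons. The search repeatedly halves the search space by comparing with the middle element.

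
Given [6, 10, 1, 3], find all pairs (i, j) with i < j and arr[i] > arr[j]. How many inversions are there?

Finding inversions in [6, 10, 1, 3]:

(0, 2): arr[0]=6 > arr[2]=1
(0, 3): arr[0]=6 > arr[3]=3
(1, 2): arr[1]=10 > arr[2]=1
(1, 3): arr[1]=10 > arr[3]=3

Total inversions: 4

The array has 4 inversion(s): (0,2), (0,3), (1,2), (1,3). Each pair (i,j) satisfies i < j and arr[i] > arr[j].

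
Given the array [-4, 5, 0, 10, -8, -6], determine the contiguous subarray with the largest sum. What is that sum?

Using Kadane's algorithm on [-4, 5, 0, 10, -8, -6]:

Scanning through the array:
Position 1 (value 5): max_ending_here = 5, max_so_far = 5
Position 2 (value 0): max_ending_here = 5, max_so_far = 5
Position 3 (value 10): max_ending_here = 15, max_so_far = 15
Position 4 (value -8): max_ending_here = 7, max_so_far = 15
Position 5 (value -6): max_ending_here = 1, max_so_far = 15

Maximum subarray: [5, 0, 10]
Maximum sum: 15

The maximum subarray is [5, 0, 10] with sum 15. This subarray runs from index 1 to index 3.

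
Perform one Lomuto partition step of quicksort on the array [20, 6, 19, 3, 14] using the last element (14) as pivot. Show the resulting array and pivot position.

Lomuto partition with pivot = 14:

Initial array: [20, 6, 19, 3, 14]

arr[0]=20 > 14: no swap
arr[1]=6 <= 14: swap with position 0, array becomes [6, 20, 19, 3, 14]
arr[2]=19 > 14: no swap
arr[3]=3 <= 14: swap with position 1, array becomes [6, 3, 19, 20, 14]

Place pivot at position 2: [6, 3, 14, 20, 19]
Pivot position: 2

After partitioning with pivot 14, the array becomes [6, 3, 14, 20, 19]. The pivot is placed at index 2. All elements to the left of the pivot are <= 14, and all elements to the right are > 14.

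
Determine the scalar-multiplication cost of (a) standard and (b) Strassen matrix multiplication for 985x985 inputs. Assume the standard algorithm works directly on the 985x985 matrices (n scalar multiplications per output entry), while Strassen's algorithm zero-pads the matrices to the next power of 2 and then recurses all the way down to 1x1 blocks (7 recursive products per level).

Matrix multiplication for 985x985 matrices:

Strassen's algorithm requires power-of-2 dimensions. Pad 985x985 to 1024x1024 (next power of 2).

Standard algorithm: 985^3 = 955671625 multiplications
Strassen's algorithm: 7^(log2(1024)) = 7^10 = 282475249 multiplications
Savings: 955671625 - 282475249 = 673196376 multiplications

Standard: 955671625 multiplications (985^3). Strassen: 282475249 multiplications (7^10, after padding to 1024x1024). Strassen reduces 8 recursive multiplications to 7 at each level.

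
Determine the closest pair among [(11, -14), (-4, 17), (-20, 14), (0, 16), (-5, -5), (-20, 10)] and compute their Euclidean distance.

Computing all pairwise distances among 6 points:

d((11, -14), (-4, 17)) = 34.4384
d((11, -14), (-20, 14)) = 41.7732
d((11, -14), (0, 16)) = 31.9531
d((11, -14), (-5, -5)) = 18.3576
d((11, -14), (-20, 10)) = 39.2046
d((-4, 17), (-20, 14)) = 16.2788
d((-4, 17), (0, 16)) = 4.1231
d((-4, 17), (-5, -5)) = 22.0227
d((-4, 17), (-20, 10)) = 17.4642
d((-20, 14), (0, 16)) = 20.0998
d((-20, 14), (-5, -5)) = 24.2074
d((-20, 14), (-20, 10)) = 4.0 <-- minimum
d((0, 16), (-5, -5)) = 21.587
d((0, 16), (-20, 10)) = 20.8806
d((-5, -5), (-20, 10)) = 21.2132

Closest pair: (-20, 14) and (-20, 10) with distance 4.0

The closest pair is (-20, 14) and (-20, 10) with Euclidean distance 4.0. For 6 points, brute-force pairwise comparison is shown above. For large n, the divide-and-conquer algorithm (sort by x, recurse on halves, check the dividing strip) achieves O(n log n).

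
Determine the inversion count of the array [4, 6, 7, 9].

Finding inversions in [4, 6, 7, 9]:


Total inversions: 0

The array has 0 inversions. It is already sorted.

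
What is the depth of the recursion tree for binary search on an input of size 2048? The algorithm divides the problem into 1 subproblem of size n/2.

For divide and conquer with division factor 2:

Problem sizes at each level:
Level 0: 2048
Level 1: 1024
Level 2: 512
Level 3: 256
Level 4: 128
Level 5: 64
Level 6: 32
Level 7: 16
Level 8: 8
Level 9: 4
Level 10: 2
Level 11: 1

The root is level 0 and the size-1 base case is level 11 (the tree spans levels 0 through 11, i.e. 12 levels counting the root), so the depth is the number of divisions: log_2(2048) = 11

The recursion tree depth is log_2(2048) = 11. At each level, the problem size is divided by 2, so it takes 11 divisions to reduce to a base case of size 1. The algorithm makes 1 recursive call at each level.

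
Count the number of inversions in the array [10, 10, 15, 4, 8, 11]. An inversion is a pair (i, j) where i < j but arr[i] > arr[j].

Finding inversions in [10, 10, 15, 4, 8, 11]:

(0, 3): arr[0]=10 > arr[3]=4
(0, 4): arr[0]=10 > arr[4]=8
(1, 3): arr[1]=10 > arr[3]=4
(1, 4): arr[1]=10 > arr[4]=8
(2, 3): arr[2]=15 > arr[3]=4
(2, 4): arr[2]=15 > arr[4]=8
(2, 5): arr[2]=15 > arr[5]=11

Total inversions: 7

The array has 7 inversion(s): (0,3), (0,4), (1,3), (1,4), (2,3), (2,4), (2,5). Each pair (i,j) satisfies i < j and arr[i] > arr[j].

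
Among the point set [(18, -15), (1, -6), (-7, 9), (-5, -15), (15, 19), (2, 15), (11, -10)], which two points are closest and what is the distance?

Computing all pairwise distances among 7 points:

d((18, -15), (1, -6)) = 19.2354
d((18, -15), (-7, 9)) = 34.6554
d((18, -15), (-5, -15)) = 23.0
d((18, -15), (15, 19)) = 34.1321
d((18, -15), (2, 15)) = 34.0
d((18, -15), (11, -10)) = 8.6023 <-- minimum
d((1, -6), (-7, 9)) = 17.0
d((1, -6), (-5, -15)) = 10.8167
d((1, -6), (15, 19)) = 28.6531
d((1, -6), (2, 15)) = 21.0238
d((1, -6), (11, -10)) = 10.7703
d((-7, 9), (-5, -15)) = 24.0832
d((-7, 9), (15, 19)) = 24.1661
d((-7, 9), (2, 15)) = 10.8167
d((-7, 9), (11, -10)) = 26.1725
d((-5, -15), (15, 19)) = 39.4462
d((-5, -15), (2, 15)) = 30.8058
d((-5, -15), (11, -10)) = 16.7631
d((15, 19), (2, 15)) = 13.6015
d((15, 19), (11, -10)) = 29.2746
d((2, 15), (11, -10)) = 26.5707

Closest pair: (18, -15) and (11, -10) with distance 8.6023

The closest pair is (18, -15) and (11, -10) with Euclidean distance 8.6023. For 7 points, brute-force pairwise comparison is shown above. For large n, the divide-and-conquer algorithm (sort by x, recurse on halves, check the dividing strip) achieves O(n log n).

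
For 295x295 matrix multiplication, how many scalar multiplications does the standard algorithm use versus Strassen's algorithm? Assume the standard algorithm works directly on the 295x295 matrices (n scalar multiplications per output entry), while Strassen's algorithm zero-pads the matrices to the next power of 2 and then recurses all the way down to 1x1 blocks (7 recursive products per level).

Matrix multiplication for 295x295 matrices:

Strassen's algorithm requires power-of-2 dimensions. Pad 295x295 to 512x512 (next power of 2).

Standard algorithm: 295^3 = 25672375 multiplications
Strassen's algorithm: 7^(log2(512)) = 7^9 = 40353607 multiplications
Difference: 25672375 - 40353607 = -14681232 (Strassen uses MORE here due to padding overhead — for small or just-over-power-of-2 n, padding can outweigh the per-level savings)

Standard: 25672375 multiplications (295^3). Strassen: 40353607 multiplications (7^9, after padding to 512x512). Strassen reduces 8 recursive multiplications to 7 at each level.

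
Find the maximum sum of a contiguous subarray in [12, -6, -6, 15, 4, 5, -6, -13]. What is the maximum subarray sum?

Using Kadane's algorithm on [12, -6, -6, 15, 4, 5, -6, -13]:

Scanning through the array:
Position 1 (value -6): max_ending_here = 6, max_so_far = 12
Position 2 (value -6): max_ending_here = 0, max_so_far = 12
Position 3 (value 15): max_ending_here = 15, max_so_far = 15
Position 4 (value 4): max_ending_here = 19, max_so_far = 19
Position 5 (value 5): max_ending_here = 24, max_so_far = 24
Position 6 (value -6): max_ending_here = 18, max_so_far = 24
Position 7 (value -13): max_ending_here = 5, max_so_far = 24

Maximum subarray: [12, -6, -6, 15, 4, 5]
Maximum sum: 24

The maximum subarray is [12, -6, -6, 15, 4, 5] with sum 24. This subarray runs from index 0 to index 5.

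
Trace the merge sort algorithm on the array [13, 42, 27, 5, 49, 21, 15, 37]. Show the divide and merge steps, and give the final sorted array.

Merge sort trace:

Split: [13, 42, 27, 5, 49, 21, 15, 37] -> [13, 42, 27, 5] and [49, 21, 15, 37]
  Split: [13, 42, 27, 5] -> [13, 42] and [27, 5]
    Split: [13, 42] -> [13] and [42]
    Merge: [13] + [42] -> [13, 42]
    Split: [27, 5] -> [27] and [5]
    Merge: [27] + [5] -> [5, 27]
  Merge: [13, 42] + [5, 27] -> [5, 13, 27, 42]
  Split: [49, 21, 15, 37] -> [49, 21] and [15, 37]
    Split: [49, 21] -> [49] and [21]
    Merge: [49] + [21] -> [21, 49]
    Split: [15, 37] -> [15] and [37]
    Merge: [15] + [37] -> [15, 37]
  Merge: [21, 49] + [15, 37] -> [15, 21, 37, 49]
Merge: [5, 13, 27, 42] + [15, 21, 37, 49] -> [5, 13, 15, 21, 27, 37, 42, 49]

Final sorted array: [5, 13, 15, 21, 27, 37, 42, 49]

The merge sort proceeds by recursively splitting the array and merging sorted halves.
After all merges, the sorted array is [5, 13, 15, 21, 27, 37, 42, 49].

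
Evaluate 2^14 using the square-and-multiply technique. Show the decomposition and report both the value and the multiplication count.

Computing 2^14 by squaring (build up from 2^1; each line after the first costs one multiplication):

2^1 = 2
2^2 = (2^1)^2 = 2^2 = 4
2^3 = 2 * 2^2 = 2 * 4 = 8
2^6 = (2^3)^2 = 8^2 = 64
2^7 = 2 * 2^6 = 2 * 64 = 128
2^14 = (2^7)^2 = 128^2 = 16384

Result: 16384
Multiplications needed: 5 (5 lines after 2^1)

2^14 = 16384. Using exponentiation by squaring, this requires 5 multiplications. The key idea: if the exponent is even, square the half-power; if odd, multiply by the base once.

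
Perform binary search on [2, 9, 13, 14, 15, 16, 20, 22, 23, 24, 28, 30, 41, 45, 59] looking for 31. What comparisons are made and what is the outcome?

Binary search for 31 in [2, 9, 13, 14, 15, 16, 20, 22, 23, 24, 28, 30, 41, 45, 59]:

lo=0, hi=14, mid=7, arr[mid]=22 -> 22 < 31, search right half
lo=8, hi=14, mid=11, arr[mid]=30 -> 30 < 31, search right half
lo=12, hi=14, mid=13, arr[mid]=45 -> 45 > 31, search left half
lo=12, hi=12, mid=12, arr[mid]=41 -> 41 > 31, search left half
lo=12 > hi=11, target 31 not found

Binary search determines that 31 is not in the array after 4 comparisons. The search space was exhausted without finding the target.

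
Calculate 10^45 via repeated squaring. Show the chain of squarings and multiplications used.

Computing 10^45 by squaring (build up from 10^1; each line after the first costs one multiplication):

10^1 = 10
10^2 = (10^1)^2 = 10^2 = 100
10^4 = (10^2)^2 = 100^2 = 10000
10^5 = 10 * 10^4 = 10 * 10000 = 100000
10^10 = (10^5)^2 = 100000^2 = 10000000000
10^11 = 10 * 10^10 = 10 * 10000000000 = 100000000000
10^22 = (10^11)^2 = 100000000000^2 = 10000000000000000000000
10^44 = (10^22)^2 = 10000000000000000000000^2 = 100000000000000000000000000000000000000000000
10^45 = 10 * 10^44 = 10 * 100000000000000000000000000000000000000000000 = 1000000000000000000000000000000000000000000000

Result: 1000000000000000000000000000000000000000000000
Multiplications needed: 8 (8 lines after 10^1)

10^45 = 1000000000000000000000000000000000000000000000. Using exponentiation by squaring, this requires 8 multiplications. The key idea: if the exponent is even, square the half-power; if odd, multiply by the base once.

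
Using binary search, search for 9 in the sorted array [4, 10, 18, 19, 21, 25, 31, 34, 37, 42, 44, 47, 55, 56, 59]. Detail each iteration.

Binary search for 9 in [4, 10, 18, 19, 21, 25, 31, 34, 37, 42, 44, 47, 55, 56, 59]:

lo=0, hi=14, mid=7, arr[mid]=34 -> 34 > 9, search left half
lo=0, hi=6, mid=3, arr[mid]=19 -> 19 > 9, search left half
lo=0, hi=2, mid=1, arr[mid]=10 -> 10 > 9, search left half
lo=0, hi=0, mid=0, arr[mid]=4 -> 4 < 9, search right half
lo=1 > hi=0, target 9 not found

Binary search determines that 9 is not in the array after 4 comparisons. The search space was exhausted without finding the target.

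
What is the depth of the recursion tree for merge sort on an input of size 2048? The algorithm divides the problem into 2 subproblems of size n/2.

For divide and conquer with division factor 2:

Problem sizes at each level:
Level 0: 2048
Level 1: 1024
Level 2: 512
Level 3: 256
Level 4: 128
Level 5: 64
Level 6: 32
Level 7: 16
Level 8: 8
Level 9: 4
Level 10: 2
Level 11: 1

The root is level 0 and the size-1 base case is level 11 (the tree spans levels 0 through 11, i.e. 12 levels counting the root), so the depth is the number of divisions: log_2(2048) = 11

The recursion tree depth is log_2(2048) = 11. At each level, the problem size is divided by 2, so it takes 11 divisions to reduce to a base case of size 1. The algorithm makes 2 recursive calls at each level.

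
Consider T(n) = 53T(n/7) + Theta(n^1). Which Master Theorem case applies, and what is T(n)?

Master Theorem for T(n) = 53T(n/7) + O(n^1):

a = 53, b = 7, c = 1
log_b(a) = log_7(53) = 2.0403

Case 1: c = 1 < log_7(53) = 2.0403
T(n) = O(n^(log_7 53))

For T(n) = 53T(n/7) + O(n^1): log_7(53) = 2.0403. This is Case 1 of the Master Theorem (c < log_b(a), work dominated by leaves), giving O(n^(log_7 53)).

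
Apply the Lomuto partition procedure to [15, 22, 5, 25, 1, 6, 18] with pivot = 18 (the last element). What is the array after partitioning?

Lomuto partition with pivot = 18:

Initial array: [15, 22, 5, 25, 1, 6, 18]

arr[0]=15 <= 18: swap with position 0, array becomes [15, 22, 5, 25, 1, 6, 18]
arr[1]=22 > 18: no swap
arr[2]=5 <= 18: swap with position 1, array becomes [15, 5, 22, 25, 1, 6, 18]
arr[3]=25 > 18: no swap
arr[4]=1 <= 18: swap with position 2, array becomes [15, 5, 1, 25, 22, 6, 18]
arr[5]=6 <= 18: swap with position 3, array becomes [15, 5, 1, 6, 22, 25, 18]

Place pivot at position 4: [15, 5, 1, 6, 18, 25, 22]
Pivot position: 4

After partitioning with pivot 18, the array becomes [15, 5, 1, 6, 18, 25, 22]. The pivot is placed at index 4. All elements to the left of the pivot are <= 18, and all elements to the right are > 18.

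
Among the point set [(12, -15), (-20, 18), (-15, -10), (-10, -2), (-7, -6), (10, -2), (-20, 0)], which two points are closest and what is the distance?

Computing all pairwise distances among 7 points:

d((12, -15), (-20, 18)) = 45.9674
d((12, -15), (-15, -10)) = 27.4591
d((12, -15), (-10, -2)) = 25.5539
d((12, -15), (-7, -6)) = 21.0238
d((12, -15), (10, -2)) = 13.1529
d((12, -15), (-20, 0)) = 35.3412
d((-20, 18), (-15, -10)) = 28.4429
d((-20, 18), (-10, -2)) = 22.3607
d((-20, 18), (-7, -6)) = 27.2947
d((-20, 18), (10, -2)) = 36.0555
d((-20, 18), (-20, 0)) = 18.0
d((-15, -10), (-10, -2)) = 9.434
d((-15, -10), (-7, -6)) = 8.9443
d((-15, -10), (10, -2)) = 26.2488
d((-15, -10), (-20, 0)) = 11.1803
d((-10, -2), (-7, -6)) = 5.0 <-- minimum
d((-10, -2), (10, -2)) = 20.0
d((-10, -2), (-20, 0)) = 10.198
d((-7, -6), (10, -2)) = 17.4642
d((-7, -6), (-20, 0)) = 14.3178
d((10, -2), (-20, 0)) = 30.0666

Closest pair: (-10, -2) and (-7, -6) with distance 5.0

The closest pair is (-10, -2) and (-7, -6) with Euclidean distance 5.0. For 7 points, brute-force pairwise comparison is shown above. For large n, the divide-and-conquer algorithm (sort by x, recurse on halves, check the dividing strip) achieves O(n log n).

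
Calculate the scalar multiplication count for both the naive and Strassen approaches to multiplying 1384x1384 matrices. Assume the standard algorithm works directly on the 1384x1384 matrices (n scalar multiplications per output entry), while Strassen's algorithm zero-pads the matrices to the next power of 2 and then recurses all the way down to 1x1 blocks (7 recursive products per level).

Matrix multiplication for 1384x1384 matrices:

Strassen's algorithm requires power-of-2 dimensions. Pad 1384x1384 to 2048x2048 (next power of 2).

Standard algorithm: 1384^3 = 2650991104 multiplications
Strassen's algorithm: 7^(log2(2048)) = 7^11 = 1977326743 multiplications
Savings: 2650991104 - 1977326743 = 673664361 multiplications

Standard: 2650991104 multiplications (1384^3). Strassen: 1977326743 multiplications (7^11, after padding to 2048x2048). Strassen reduces 8 recursive multiplications to 7 at each level.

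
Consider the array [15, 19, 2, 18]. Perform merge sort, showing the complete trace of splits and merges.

Merge sort trace:

Split: [15, 19, 2, 18] -> [15, 19] and [2, 18]
  Split: [15, 19] -> [15] and [19]
  Merge: [15] + [19] -> [15, 19]
  Split: [2, 18] -> [2] and [18]
  Merge: [2] + [18] -> [2, 18]
Merge: [15, 19] + [2, 18] -> [2, 15, 18, 19]

Final sorted array: [2, 15, 18, 19]

The merge sort proceeds by recursively splitting the array and merging sorted halves.
After all merges, the sorted array is [2, 15, 18, 19].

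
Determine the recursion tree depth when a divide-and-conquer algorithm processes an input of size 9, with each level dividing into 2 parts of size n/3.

For divide and conquer with division factor 3:

Problem sizes at each level:
Level 0: 9
Level 1: 3
Level 2: 1

The root is level 0 and the size-1 base case is level 2 (the tree spans levels 0 through 2, i.e. 3 levels counting the root), so the depth is the number of divisions: log_3(9) = 2

The recursion tree depth is log_3(9) = 2. At each level, the problem size is divided by 3, so it takes 2 divisions to reduce to a base case of size 1. The algorithm makes 2 recursive calls at each level.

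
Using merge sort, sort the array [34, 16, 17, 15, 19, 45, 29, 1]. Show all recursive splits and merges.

Merge sort trace:

Split: [34, 16, 17, 15, 19, 45, 29, 1] -> [34, 16, 17, 15] and [19, 45, 29, 1]
  Split: [34, 16, 17, 15] -> [34, 16] and [17, 15]
    Split: [34, 16] -> [34] and [16]
    Merge: [34] + [16] -> [16, 34]
    Split: [17, 15] -> [17] and [15]
    Merge: [17] + [15] -> [15, 17]
  Merge: [16, 34] + [15, 17] -> [15, 16, 17, 34]
  Split: [19, 45, 29, 1] -> [19, 45] and [29, 1]
    Split: [19, 45] -> [19] and [45]
    Merge: [19] + [45] -> [19, 45]
    Split: [29, 1] -> [29] and [1]
    Merge: [29] + [1] -> [1, 29]
  Merge: [19, 45] + [1, 29] -> [1, 19, 29, 45]
Merge: [15, 16, 17, 34] + [1, 19, 29, 45] -> [1, 15, 16, 17, 19, 29, 34, 45]

Final sorted array: [1, 15, 16, 17, 19, 29, 34, 45]

The merge sort proceeds by recursively splitting the array and merging sorted halves.
After all merges, the sorted array is [1, 15, 16, 17, 19, 29, 34, 45].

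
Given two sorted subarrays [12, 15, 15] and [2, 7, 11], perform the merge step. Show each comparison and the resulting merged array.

Merging process:

Compare 12 vs 2: take 2 from right. Merged: [2]
Compare 12 vs 7: take 7 from right. Merged: [2, 7]
Compare 12 vs 11: take 11 from right. Merged: [2, 7, 11]
Append remaining from left: [12, 15, 15]. Merged: [2, 7, 11, 12, 15, 15]

Final merged array: [2, 7, 11, 12, 15, 15]
Total comparisons: 3

The merged array is [2, 7, 11, 12, 15, 15], requiring 3 comparisons. The merge step runs in O(n) time where n is the total number of elements.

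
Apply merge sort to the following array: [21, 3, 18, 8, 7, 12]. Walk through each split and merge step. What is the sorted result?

Merge sort trace:

Split: [21, 3, 18, 8, 7, 12] -> [21, 3, 18] and [8, 7, 12]
  Split: [21, 3, 18] -> [21] and [3, 18]
    Split: [3, 18] -> [3] and [18]
    Merge: [3] + [18] -> [3, 18]
  Merge: [21] + [3, 18] -> [3, 18, 21]
  Split: [8, 7, 12] -> [8] and [7, 12]
    Split: [7, 12] -> [7] and [12]
    Merge: [7] + [12] -> [7, 12]
  Merge: [8] + [7, 12] -> [7, 8, 12]
Merge: [3, 18, 21] + [7, 8, 12] -> [3, 7, 8, 12, 18, 21]

Final sorted array: [3, 7, 8, 12, 18, 21]

The merge sort proceeds by recursively splitting the array and merging sorted halves.
After all merges, the sorted array is [3, 7, 8, 12, 18, 21].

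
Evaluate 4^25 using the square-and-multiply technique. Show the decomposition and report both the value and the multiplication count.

Computing 4^25 by squaring (build up from 4^1; each line after the first costs one multiplication):

4^1 = 4
4^2 = (4^1)^2 = 4^2 = 16
4^3 = 4 * 4^2 = 4 * 16 = 64
4^6 = (4^3)^2 = 64^2 = 4096
4^12 = (4^6)^2 = 4096^2 = 16777216
4^24 = (4^12)^2 = 16777216^2 = 281474976710656
4^25 = 4 * 4^24 = 4 * 281474976710656 = 1125899906842624

Result: 1125899906842624
Multiplications needed: 6 (6 lines after 4^1)

4^25 = 1125899906842624. Using exponentiation by squaring, this requires 6 multiplications. The key idea: if the exponent is even, square the half-power; if odd, multiply by the base once.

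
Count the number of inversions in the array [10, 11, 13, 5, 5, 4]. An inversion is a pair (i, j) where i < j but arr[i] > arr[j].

Finding inversions in [10, 11, 13, 5, 5, 4]:

(0, 3): arr[0]=10 > arr[3]=5
(0, 4): arr[0]=10 > arr[4]=5
(0, 5): arr[0]=10 > arr[5]=4
(1, 3): arr[1]=11 > arr[3]=5
(1, 4): arr[1]=11 > arr[4]=5
(1, 5): arr[1]=11 > arr[5]=4
(2, 3): arr[2]=13 > arr[3]=5
(2, 4): arr[2]=13 > arr[4]=5
(2, 5): arr[2]=13 > arr[5]=4
(3, 5): arr[3]=5 > arr[5]=4
(4, 5): arr[4]=5 > arr[5]=4

Total inversions: 11

The array has 11 inversion(s): (0,3), (0,4), (0,5), (1,3), (1,4), (1,5), (2,3), (2,4), (2,5), (3,5), (4,5). Each pair (i,j) satisfies i < j and arr[i] > arr[j].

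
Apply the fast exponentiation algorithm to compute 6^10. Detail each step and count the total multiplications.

Computing 6^10 by squaring (build up from 6^1; each line after the first costs one multiplication):

6^1 = 6
6^2 = (6^1)^2 = 6^2 = 36
6^4 = (6^2)^2 = 36^2 = 1296
6^5 = 6 * 6^4 = 6 * 1296 = 7776
6^10 = (6^5)^2 = 7776^2 = 60466176

Result: 60466176
Multiplications needed: 4 (4 lines after 6^1)

6^10 = 60466176. Using exponentiation by squaring, this requires 4 multiplications. The key idea: if the exponent is even, square the half-power; if odd, multiply by the base once.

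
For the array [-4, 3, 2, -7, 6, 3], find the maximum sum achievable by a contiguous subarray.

Using Kadane's algorithm on [-4, 3, 2, -7, 6, 3]:

Scanning through the array:
Position 1 (value 3): max_ending_here = 3, max_so_far = 3
Position 2 (value 2): max_ending_here = 5, max_so_far = 5
Position 3 (value -7): max_ending_here = -2, max_so_far = 5
Position 4 (value 6): max_ending_here = 6, max_so_far = 6
Position 5 (value 3): max_ending_here = 9, max_so_far = 9

Maximum subarray: [6, 3]
Maximum sum: 9

The maximum subarray is [6, 3] with sum 9. This subarray runs from index 4 to index 5.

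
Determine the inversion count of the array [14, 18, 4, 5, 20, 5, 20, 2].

Finding inversions in [14, 18, 4, 5, 20, 5, 20, 2]:

(0, 2): arr[0]=14 > arr[2]=4
(0, 3): arr[0]=14 > arr[3]=5
(0, 5): arr[0]=14 > arr[5]=5
(0, 7): arr[0]=14 > arr[7]=2
(1, 2): arr[1]=18 > arr[2]=4
(1, 3): arr[1]=18 > arr[3]=5
(1, 5): arr[1]=18 > arr[5]=5
(1, 7): arr[1]=18 > arr[7]=2
(2, 7): arr[2]=4 > arr[7]=2
(3, 7): arr[3]=5 > arr[7]=2
(4, 5): arr[4]=20 > arr[5]=5
(4, 7): arr[4]=20 > arr[7]=2
(5, 7): arr[5]=5 > arr[7]=2
(6, 7): arr[6]=20 > arr[7]=2

Total inversions: 14

The array has 14 inversion(s): (0,2), (0,3), (0,5), (0,7), (1,2), (1,3), (1,5), (1,7), (2,7), (3,7), (4,5), (4,7), (5,7), (6,7). Each pair (i,j) satisfies i < j and arr[i] > arr[j].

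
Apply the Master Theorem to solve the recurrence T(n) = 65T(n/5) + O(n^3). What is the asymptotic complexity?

Master Theorem for T(n) = 65T(n/5) + O(n^3):

a = 65, b = 5, c = 3
log_b(a) = log_5(65) = 2.5937

Case 3: c = 3 > log_5(65) = 2.5937
T(n) = O(n^3) = O(n^3)

For T(n) = 65T(n/5) + O(n^3): log_5(65) = 2.5937. This is Case 3 of the Master Theorem (c > log_b(a), work dominated by root), giving O(n^3).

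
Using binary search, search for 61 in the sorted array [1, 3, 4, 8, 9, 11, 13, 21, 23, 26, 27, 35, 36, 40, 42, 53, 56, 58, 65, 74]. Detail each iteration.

Binary search for 61 in [1, 3, 4, 8, 9, 11, 13, 21, 23, 26, 27, 35, 36, 40, 42, 53, 56, 58, 65, 74]:

lo=0, hi=19, mid=9, arr[mid]=26 -> 26 < 61, search right half
lo=10, hi=19, mid=14, arr[mid]=42 -> 42 < 61, search right half
lo=15, hi=19, mid=17, arr[mid]=58 -> 58 < 61, search right half
lo=18, hi=19, mid=18, arr[mid]=65 -> 65 > 61, search left half
lo=18 > hi=17, target 61 not found

Binary search determines that 61 is not in the array after 4 comparisons. The search space was exhausted without finding the target.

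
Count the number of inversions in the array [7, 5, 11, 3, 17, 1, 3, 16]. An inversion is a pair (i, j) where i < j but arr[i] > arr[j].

Finding inversions in [7, 5, 11, 3, 17, 1, 3, 16]:

(0, 1): arr[0]=7 > arr[1]=5
(0, 3): arr[0]=7 > arr[3]=3
(0, 5): arr[0]=7 > arr[5]=1
(0, 6): arr[0]=7 > arr[6]=3
(1, 3): arr[1]=5 > arr[3]=3
(1, 5): arr[1]=5 > arr[5]=1
(1, 6): arr[1]=5 > arr[6]=3
(2, 3): arr[2]=11 > arr[3]=3
(2, 5): arr[2]=11 > arr[5]=1
(2, 6): arr[2]=11 > arr[6]=3
(3, 5): arr[3]=3 > arr[5]=1
(4, 5): arr[4]=17 > arr[5]=1
(4, 6): arr[4]=17 > arr[6]=3
(4, 7): arr[4]=17 > arr[7]=16

Total inversions: 14

The array has 14 inversion(s): (0,1), (0,3), (0,5), (0,6), (1,3), (1,5), (1,6), (2,3), (2,5), (2,6), (3,5), (4,5), (4,6), (4,7). Each pair (i,j) satisfies i < j and arr[i] > arr[j].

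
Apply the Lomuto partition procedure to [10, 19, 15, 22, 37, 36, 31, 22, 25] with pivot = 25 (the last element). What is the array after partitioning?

Lomuto partition with pivot = 25:

Initial array: [10, 19, 15, 22, 37, 36, 31, 22, 25]

arr[0]=10 <= 25: swap with position 0, array becomes [10, 19, 15, 22, 37, 36, 31, 22, 25]
arr[1]=19 <= 25: swap with position 1, array becomes [10, 19, 15, 22, 37, 36, 31, 22, 25]
arr[2]=15 <= 25: swap with position 2, array becomes [10, 19, 15, 22, 37, 36, 31, 22, 25]
arr[3]=22 <= 25: swap with position 3, array becomes [10, 19, 15, 22, 37, 36, 31, 22, 25]
arr[4]=37 > 25: no swap
arr[5]=36 > 25: no swap
arr[6]=31 > 25: no swap
arr[7]=22 <= 25: swap with position 4, array becomes [10, 19, 15, 22, 22, 36, 31, 37, 25]

Place pivot at position 5: [10, 19, 15, 22, 22, 25, 31, 37, 36]
Pivot position: 5

After partitioning with pivot 25, the array becomes [10, 19, 15, 22, 22, 25, 31, 37, 36]. The pivot is placed at index 5. All elements to the left of the pivot are <= 25, and all elements to the right are > 25.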